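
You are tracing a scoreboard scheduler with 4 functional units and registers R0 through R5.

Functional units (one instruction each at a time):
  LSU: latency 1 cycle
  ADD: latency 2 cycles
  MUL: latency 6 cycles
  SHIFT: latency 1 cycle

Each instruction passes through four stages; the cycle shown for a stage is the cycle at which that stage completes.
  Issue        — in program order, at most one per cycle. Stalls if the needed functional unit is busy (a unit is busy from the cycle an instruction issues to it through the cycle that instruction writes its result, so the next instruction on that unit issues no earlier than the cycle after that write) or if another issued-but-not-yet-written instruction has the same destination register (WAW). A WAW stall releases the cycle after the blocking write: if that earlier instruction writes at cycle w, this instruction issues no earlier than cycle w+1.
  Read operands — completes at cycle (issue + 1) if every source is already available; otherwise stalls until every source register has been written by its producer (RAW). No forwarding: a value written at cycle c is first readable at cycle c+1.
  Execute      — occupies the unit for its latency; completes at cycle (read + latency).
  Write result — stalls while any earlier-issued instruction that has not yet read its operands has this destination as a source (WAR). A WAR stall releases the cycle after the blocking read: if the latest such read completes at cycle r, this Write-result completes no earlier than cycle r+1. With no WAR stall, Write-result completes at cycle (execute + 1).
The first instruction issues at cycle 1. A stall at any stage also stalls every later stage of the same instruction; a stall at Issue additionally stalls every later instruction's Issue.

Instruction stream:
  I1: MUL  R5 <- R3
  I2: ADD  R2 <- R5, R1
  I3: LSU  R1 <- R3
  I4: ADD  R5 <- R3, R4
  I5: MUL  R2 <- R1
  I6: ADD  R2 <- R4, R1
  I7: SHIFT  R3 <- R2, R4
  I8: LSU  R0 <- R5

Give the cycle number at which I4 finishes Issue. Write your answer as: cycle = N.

c1: I1 dispatched to MUL
c2: I1 operands ready | I2 dispatched to ADD
c3: I3 dispatched to LSU
c4: I3 operands ready
c5: I3 complete
c8: I1 complete
c9: R5←I1
c10: I2 operands ready
c11: R1←I3
c12: I2 complete
c13: R2←I2
c14: I4 dispatched to ADD
c15: I4 operands ready | I5 dispatched to MUL
c16: I5 operands ready
c17: I4 complete
c18: R5←I4
c22: I5 complete
c23: R2←I5
c24: I6 dispatched to ADD
c25: I6 operands ready | I7 dispatched to SHIFT
c26: I8 dispatched to LSU
c27: I6 complete | I8 operands ready
c28: R2←I6 | I8 complete
c29: I7 operands ready | R0←I8
c30: I7 complete
c31: R3←I7

cycle = 14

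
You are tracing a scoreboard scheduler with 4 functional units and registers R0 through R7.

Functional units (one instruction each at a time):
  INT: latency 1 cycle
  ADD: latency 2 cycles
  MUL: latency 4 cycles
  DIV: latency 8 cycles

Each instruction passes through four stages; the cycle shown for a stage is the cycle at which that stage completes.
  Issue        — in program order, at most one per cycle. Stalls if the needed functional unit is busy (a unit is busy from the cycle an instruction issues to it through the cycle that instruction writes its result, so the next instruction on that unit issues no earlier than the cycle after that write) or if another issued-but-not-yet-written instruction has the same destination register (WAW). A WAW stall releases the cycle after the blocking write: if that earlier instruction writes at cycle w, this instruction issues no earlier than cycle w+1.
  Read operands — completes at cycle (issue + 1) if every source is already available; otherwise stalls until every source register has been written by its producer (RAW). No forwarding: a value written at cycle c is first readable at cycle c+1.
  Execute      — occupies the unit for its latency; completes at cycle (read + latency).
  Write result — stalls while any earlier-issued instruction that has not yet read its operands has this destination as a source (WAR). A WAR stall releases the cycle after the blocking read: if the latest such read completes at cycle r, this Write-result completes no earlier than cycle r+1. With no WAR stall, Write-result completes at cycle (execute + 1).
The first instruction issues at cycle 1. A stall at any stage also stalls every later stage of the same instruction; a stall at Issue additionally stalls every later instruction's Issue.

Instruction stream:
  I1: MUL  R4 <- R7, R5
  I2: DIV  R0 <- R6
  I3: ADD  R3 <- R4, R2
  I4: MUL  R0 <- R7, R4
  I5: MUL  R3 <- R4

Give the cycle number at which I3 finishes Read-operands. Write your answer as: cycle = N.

1) issue 1, read 2, done 6, write 7
2) issue 2, read 3, done 11, write 12
3) issue 3, read 8, done 10, write 11  <RAW R4: wait I1 write@7>
4) issue 13, read 14, done 18, write 19  <WAW R0: wait I2 write@12>
5) issue 20, read 21, done 25, write 26  <struct: MUL busy until I4 writes@19>

cycle = 8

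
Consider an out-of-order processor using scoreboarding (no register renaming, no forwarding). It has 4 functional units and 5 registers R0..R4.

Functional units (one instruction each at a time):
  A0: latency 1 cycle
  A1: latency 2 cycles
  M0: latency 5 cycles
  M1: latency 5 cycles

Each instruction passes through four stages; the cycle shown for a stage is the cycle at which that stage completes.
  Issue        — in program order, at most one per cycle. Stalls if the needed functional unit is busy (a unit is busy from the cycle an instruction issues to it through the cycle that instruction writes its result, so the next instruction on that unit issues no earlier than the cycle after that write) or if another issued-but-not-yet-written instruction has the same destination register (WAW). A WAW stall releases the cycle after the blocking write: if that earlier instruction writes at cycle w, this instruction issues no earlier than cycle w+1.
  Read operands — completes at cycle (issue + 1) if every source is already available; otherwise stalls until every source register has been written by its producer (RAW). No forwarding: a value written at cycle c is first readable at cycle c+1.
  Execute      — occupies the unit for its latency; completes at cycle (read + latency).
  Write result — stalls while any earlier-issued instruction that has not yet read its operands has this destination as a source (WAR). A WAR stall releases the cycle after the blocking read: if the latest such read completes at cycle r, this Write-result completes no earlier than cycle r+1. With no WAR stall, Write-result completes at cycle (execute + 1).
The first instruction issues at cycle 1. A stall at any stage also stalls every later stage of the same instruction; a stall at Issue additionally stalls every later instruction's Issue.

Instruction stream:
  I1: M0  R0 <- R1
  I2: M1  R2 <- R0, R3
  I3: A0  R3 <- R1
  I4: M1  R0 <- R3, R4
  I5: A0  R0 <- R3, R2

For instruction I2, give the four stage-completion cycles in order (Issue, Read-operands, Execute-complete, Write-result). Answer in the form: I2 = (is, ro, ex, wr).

I1: IS=1 RO=2 EX=7 WR=8
I2: IS=2 RO=9 EX=14 WR=15  [RAW R0: wait I1 write@8]
I3: IS=3 RO=4 EX=5 WR=10  [WAR R3: wait I2 read@9]
I4: IS=16 RO=17 EX=22 WR=23  [struct: M1 busy until I2 writes@15]
I5: IS=24 RO=25 EX=26 WR=27  [WAW R0: wait I4 write@23]

I2 = (2, 9, 14, 15)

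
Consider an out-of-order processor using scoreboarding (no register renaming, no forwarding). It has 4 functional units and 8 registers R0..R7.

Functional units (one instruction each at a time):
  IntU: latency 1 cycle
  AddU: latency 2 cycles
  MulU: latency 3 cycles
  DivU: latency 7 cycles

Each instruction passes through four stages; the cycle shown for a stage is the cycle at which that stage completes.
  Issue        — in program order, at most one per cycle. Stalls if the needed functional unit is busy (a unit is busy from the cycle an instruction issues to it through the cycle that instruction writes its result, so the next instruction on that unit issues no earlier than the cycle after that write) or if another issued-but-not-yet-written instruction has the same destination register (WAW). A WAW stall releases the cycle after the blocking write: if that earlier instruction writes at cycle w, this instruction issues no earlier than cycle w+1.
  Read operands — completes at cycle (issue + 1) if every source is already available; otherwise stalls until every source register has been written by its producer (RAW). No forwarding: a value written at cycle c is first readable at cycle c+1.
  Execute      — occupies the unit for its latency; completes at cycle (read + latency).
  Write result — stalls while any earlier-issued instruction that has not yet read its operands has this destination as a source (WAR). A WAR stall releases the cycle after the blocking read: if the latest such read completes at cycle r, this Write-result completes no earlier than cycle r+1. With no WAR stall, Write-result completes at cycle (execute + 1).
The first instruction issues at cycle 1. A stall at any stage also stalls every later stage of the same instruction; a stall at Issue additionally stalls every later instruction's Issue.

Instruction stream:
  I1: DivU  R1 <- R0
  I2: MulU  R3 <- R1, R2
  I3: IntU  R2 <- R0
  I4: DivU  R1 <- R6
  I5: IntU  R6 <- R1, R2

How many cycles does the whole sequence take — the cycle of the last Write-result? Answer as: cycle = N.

c1: I1 issues→DivU
c2: I1 reads, I2 issues→MulU
c3: I3 issues→IntU
c4: I3 reads
c5: I3 exec-done
c9: I1 exec-done
c10: I1 writes R1
c11: I2 reads, I4 issues→DivU
c12: I3 writes R2, I4 reads
c13: I5 issues→IntU
c14: I2 exec-done
c15: I2 writes R3
c19: I4 exec-done
c20: I4 writes R1
c21: I5 reads
c22: I5 exec-done
c23: I5 writes R6

cycle = 23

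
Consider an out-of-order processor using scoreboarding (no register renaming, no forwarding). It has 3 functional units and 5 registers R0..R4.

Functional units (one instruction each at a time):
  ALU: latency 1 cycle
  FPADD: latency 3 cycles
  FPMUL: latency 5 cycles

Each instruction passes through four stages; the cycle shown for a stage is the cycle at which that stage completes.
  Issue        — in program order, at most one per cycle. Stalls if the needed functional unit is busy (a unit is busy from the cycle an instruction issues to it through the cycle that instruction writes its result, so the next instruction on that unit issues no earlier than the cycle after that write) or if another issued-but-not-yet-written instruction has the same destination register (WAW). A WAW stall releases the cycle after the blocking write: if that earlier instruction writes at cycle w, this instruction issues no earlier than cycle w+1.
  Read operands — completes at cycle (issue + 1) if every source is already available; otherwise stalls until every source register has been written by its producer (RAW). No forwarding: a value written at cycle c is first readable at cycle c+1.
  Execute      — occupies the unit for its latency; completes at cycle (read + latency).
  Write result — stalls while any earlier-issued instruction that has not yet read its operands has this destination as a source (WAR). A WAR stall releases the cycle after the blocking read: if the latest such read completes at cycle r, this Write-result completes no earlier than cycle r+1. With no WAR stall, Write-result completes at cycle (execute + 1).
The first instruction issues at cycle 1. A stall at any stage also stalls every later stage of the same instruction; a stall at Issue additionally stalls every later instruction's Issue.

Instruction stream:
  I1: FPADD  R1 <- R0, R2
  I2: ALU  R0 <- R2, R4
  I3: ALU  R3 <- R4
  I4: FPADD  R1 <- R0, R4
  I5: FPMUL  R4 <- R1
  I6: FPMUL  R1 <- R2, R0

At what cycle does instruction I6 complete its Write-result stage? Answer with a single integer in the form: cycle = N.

cycle 1: I1→FPADD
cycle 2: I1 RO, I2→ALU
cycle 3: I2 RO
cycle 4: I2 EX
cycle 5: I1 EX, I2 WR R0
cycle 6: I1 WR R1, I3→ALU
cycle 7: I3 RO, I4→FPADD
cycle 8: I3 EX, I4 RO, I5→FPMUL
cycle 9: I3 WR R3
cycle 11: I4 EX
cycle 12: I4 WR R1
cycle 13: I5 RO
cycle 18: I5 EX
cycle 19: I5 WR R4
cycle 20: I6→FPMUL
cycle 21: I6 RO
cycle 26: I6 EX
cycle 27: I6 WR R1

cycle = 27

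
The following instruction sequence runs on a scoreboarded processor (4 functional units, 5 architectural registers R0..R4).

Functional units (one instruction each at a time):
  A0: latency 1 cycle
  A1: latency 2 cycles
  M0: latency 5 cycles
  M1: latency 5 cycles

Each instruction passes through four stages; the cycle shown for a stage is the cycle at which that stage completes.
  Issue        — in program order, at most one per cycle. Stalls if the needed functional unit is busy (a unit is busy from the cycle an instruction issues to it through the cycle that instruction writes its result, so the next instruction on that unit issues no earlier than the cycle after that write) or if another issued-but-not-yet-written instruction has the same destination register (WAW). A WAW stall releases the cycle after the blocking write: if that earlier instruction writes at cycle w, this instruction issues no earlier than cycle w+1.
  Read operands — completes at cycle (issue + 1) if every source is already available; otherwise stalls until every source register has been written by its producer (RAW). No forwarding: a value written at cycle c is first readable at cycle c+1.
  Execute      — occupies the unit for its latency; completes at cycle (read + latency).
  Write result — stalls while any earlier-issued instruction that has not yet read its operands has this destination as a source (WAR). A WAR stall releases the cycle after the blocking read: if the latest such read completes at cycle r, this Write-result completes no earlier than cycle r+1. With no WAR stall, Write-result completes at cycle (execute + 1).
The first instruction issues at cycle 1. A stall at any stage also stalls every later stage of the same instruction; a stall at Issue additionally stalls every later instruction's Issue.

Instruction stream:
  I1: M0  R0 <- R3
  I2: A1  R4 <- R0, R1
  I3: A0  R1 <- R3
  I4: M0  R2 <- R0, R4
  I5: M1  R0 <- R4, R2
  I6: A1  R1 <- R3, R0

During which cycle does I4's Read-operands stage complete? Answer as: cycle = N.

1) issue 1, read 2, done 7, write 8
2) issue 2, read 9, done 11, write 12  <RAW R0: wait I1 write@8>
3) issue 3, read 4, done 5, write 10  <WAR R1: wait I2 read@9>
4) issue 9, read 13, done 18, write 19  <struct: M0 busy until I1 writes@8 / RAW R4: wait I2 write@12>
5) issue 10, read 20, done 25, write 26  <RAW R2: wait I4 write@19>
6) issue 13, read 27, done 29, write 30  <struct: A1 busy until I2 writes@12 / RAW R0: wait I5 write@26>

cycle = 13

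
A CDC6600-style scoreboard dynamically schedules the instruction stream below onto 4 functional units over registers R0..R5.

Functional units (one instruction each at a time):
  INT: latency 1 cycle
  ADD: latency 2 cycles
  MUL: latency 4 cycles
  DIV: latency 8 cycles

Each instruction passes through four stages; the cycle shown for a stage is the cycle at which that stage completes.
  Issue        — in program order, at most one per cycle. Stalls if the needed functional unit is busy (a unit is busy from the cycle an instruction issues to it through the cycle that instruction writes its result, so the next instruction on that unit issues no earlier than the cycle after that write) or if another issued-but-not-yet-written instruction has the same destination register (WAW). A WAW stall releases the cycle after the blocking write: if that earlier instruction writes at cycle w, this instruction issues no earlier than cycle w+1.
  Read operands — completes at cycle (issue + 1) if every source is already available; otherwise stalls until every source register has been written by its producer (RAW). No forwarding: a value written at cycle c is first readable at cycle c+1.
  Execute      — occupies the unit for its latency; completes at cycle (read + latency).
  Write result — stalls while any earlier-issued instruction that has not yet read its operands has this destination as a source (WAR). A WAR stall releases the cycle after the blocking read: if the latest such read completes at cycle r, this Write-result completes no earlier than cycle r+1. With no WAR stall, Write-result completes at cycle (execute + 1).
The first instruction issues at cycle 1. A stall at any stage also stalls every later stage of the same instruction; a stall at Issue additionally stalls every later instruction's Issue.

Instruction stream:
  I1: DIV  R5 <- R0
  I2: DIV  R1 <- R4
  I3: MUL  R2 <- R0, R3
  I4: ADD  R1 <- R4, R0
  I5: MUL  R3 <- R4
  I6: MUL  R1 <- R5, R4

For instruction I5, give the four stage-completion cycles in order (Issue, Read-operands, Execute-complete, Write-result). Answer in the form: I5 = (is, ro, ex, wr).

I1 -> (1, 2, 10, 11)
I2 -> (12, 13, 21, 22)  // struct: DIV busy until I1 writes@11
I3 -> (13, 14, 18, 19)
I4 -> (23, 24, 26, 27)  // WAW R1: wait I2 write@22
I5 -> (24, 25, 29, 30)
I6 -> (31, 32, 36, 37)  // struct: MUL busy until I5 writes@30

I5 = (24, 25, 29, 30)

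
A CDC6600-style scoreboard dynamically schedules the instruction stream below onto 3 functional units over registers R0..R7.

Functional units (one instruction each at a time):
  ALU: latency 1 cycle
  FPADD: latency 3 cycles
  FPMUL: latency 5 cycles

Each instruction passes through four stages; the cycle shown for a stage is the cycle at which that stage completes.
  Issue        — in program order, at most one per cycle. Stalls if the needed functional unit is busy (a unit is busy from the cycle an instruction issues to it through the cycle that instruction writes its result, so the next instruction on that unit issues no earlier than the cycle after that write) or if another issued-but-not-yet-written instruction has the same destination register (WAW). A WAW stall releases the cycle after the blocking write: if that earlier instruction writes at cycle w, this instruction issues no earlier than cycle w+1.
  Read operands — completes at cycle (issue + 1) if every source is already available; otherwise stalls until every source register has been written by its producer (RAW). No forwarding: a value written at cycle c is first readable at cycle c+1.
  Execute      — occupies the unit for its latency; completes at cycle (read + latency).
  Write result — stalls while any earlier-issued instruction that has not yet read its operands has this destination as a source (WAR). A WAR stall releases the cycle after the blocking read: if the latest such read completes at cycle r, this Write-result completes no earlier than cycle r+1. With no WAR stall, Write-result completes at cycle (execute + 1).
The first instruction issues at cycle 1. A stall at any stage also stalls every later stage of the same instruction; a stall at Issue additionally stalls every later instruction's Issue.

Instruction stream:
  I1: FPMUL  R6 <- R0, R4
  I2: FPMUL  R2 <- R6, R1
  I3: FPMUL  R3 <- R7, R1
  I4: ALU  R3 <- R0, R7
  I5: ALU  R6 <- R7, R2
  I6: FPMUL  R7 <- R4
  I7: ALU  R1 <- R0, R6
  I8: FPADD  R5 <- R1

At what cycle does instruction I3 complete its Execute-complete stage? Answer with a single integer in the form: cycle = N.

cycle = 23

1) issue 1, read 2, done 7, write 8
2) issue 9, read 10, done 15, write 16  <struct: FPMUL busy until I1 writes@8>
3) issue 17, read 18, done 23, write 24  <struct: FPMUL busy until I2 writes@16>
4) issue 25, read 26, done 27, write 28  <WAW R3: wait I3 write@24>
5) issue 29, read 30, done 31, write 32  <struct: ALU busy until I4 writes@28>
6) issue 30, read 31, done 36, write 37
7) issue 33, read 34, done 35, write 36  <struct: ALU busy until I5 writes@32>
8) issue 34, read 37, done 40, write 41  <RAW R1: wait I7 write@36>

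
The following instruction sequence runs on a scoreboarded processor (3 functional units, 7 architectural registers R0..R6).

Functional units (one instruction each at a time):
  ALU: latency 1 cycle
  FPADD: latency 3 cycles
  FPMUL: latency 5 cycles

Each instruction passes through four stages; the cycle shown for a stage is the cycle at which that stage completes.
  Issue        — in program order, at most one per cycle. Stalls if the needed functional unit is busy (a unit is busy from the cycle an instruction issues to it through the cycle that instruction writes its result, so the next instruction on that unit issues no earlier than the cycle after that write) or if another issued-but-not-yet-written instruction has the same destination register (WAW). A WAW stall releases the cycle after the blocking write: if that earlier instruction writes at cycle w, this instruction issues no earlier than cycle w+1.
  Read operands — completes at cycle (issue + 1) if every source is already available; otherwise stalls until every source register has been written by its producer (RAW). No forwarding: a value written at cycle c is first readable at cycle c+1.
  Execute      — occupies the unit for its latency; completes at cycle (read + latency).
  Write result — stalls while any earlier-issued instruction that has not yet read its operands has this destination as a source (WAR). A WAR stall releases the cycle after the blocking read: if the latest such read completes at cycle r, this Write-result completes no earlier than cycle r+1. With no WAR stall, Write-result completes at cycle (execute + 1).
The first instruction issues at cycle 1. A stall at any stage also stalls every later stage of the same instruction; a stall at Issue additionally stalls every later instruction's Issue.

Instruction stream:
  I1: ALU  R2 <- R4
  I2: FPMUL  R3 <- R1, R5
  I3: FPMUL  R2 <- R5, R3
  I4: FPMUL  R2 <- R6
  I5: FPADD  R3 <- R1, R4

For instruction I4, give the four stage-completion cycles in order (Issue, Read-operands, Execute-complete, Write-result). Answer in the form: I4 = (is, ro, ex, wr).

t=1  I1 issues→ALU
t=2  I1 reads; I2 issues→FPMUL
t=3  I1 exec-done; I2 reads
t=4  I1 writes R2
t=8  I2 exec-done
t=9  I2 writes R3
t=10  I3 issues→FPMUL
t=11  I3 reads
t=16  I3 exec-done
t=17  I3 writes R2
t=18  I4 issues→FPMUL
t=19  I4 reads; I5 issues→FPADD
t=20  I5 reads
t=23  I5 exec-done
t=24  I4 exec-done; I5 writes R3
t=25  I4 writes R2

I4 = (18, 19, 24, 25)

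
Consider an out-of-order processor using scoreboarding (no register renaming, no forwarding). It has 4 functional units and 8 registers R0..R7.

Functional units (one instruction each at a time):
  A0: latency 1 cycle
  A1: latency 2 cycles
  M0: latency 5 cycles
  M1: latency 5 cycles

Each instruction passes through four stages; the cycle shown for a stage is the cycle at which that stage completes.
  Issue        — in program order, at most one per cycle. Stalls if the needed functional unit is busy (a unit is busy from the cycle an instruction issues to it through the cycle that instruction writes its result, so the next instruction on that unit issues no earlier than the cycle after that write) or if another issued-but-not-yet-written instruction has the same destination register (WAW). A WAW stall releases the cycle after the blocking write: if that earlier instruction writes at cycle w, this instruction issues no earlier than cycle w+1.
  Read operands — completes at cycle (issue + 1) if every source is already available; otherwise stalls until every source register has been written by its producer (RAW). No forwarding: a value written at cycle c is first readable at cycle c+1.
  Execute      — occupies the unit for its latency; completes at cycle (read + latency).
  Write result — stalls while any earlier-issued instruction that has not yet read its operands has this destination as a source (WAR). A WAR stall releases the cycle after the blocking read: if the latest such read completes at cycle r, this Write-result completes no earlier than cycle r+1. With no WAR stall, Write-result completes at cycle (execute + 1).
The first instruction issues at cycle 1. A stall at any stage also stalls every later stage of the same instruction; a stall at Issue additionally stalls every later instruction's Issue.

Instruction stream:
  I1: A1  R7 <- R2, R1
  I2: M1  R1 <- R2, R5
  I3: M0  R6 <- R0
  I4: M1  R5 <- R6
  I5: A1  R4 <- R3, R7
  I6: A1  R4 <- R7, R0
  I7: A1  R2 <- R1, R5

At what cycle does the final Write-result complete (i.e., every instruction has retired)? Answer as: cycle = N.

cycle = 25

[I1] 1/2/4/5
[I2] 2/3/8/9
[I3] 3/4/9/10
[I4] 10/11/16/17  (struct: M1 busy until I2 writes@9)
[I5] 11/12/14/15
[I6] 16/17/19/20  (struct: A1 busy until I5 writes@15)
[I7] 21/22/24/25  (struct: A1 busy until I6 writes@20)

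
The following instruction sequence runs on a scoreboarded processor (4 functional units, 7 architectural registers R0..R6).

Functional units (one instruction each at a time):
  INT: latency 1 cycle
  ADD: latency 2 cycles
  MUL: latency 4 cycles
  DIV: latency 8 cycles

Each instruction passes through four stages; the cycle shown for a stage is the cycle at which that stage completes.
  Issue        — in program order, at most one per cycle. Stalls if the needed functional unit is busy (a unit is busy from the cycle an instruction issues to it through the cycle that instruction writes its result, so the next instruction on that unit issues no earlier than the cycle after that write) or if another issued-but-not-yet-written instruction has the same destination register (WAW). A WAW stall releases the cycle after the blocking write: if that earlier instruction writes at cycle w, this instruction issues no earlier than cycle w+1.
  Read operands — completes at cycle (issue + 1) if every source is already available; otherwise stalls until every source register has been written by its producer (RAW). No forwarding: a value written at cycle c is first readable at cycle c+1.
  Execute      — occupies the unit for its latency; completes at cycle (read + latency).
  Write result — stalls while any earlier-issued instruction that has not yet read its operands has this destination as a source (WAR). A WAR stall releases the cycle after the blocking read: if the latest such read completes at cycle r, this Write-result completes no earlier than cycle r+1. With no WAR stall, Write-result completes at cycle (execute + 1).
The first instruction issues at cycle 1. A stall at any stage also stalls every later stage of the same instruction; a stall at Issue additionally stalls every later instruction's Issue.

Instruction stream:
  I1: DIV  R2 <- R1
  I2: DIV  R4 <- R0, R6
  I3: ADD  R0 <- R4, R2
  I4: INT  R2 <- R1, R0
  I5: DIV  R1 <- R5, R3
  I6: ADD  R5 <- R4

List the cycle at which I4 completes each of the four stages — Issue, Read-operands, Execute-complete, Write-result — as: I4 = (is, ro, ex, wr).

t=1  issue I1 (DIV)
t=2  I1 read-ops
t=10  I1 finished on DIV
t=11  I1→R2
t=12  issue I2 (DIV)
t=13  I2 read-ops; issue I3 (ADD)
t=14  issue I4 (INT)
t=21  I2 finished on DIV
t=22  I2→R4
t=23  I3 read-ops; issue I5 (DIV)
t=24  I5 read-ops
t=25  I3 finished on ADD
t=26  I3→R0
t=27  I4 read-ops; issue I6 (ADD)
t=28  I4 finished on INT; I6 read-ops
t=29  I4→R2
t=30  I6 finished on ADD
t=31  I6→R5
t=32  I5 finished on DIV
t=33  I5→R1

I4 = (14, 27, 28, 29)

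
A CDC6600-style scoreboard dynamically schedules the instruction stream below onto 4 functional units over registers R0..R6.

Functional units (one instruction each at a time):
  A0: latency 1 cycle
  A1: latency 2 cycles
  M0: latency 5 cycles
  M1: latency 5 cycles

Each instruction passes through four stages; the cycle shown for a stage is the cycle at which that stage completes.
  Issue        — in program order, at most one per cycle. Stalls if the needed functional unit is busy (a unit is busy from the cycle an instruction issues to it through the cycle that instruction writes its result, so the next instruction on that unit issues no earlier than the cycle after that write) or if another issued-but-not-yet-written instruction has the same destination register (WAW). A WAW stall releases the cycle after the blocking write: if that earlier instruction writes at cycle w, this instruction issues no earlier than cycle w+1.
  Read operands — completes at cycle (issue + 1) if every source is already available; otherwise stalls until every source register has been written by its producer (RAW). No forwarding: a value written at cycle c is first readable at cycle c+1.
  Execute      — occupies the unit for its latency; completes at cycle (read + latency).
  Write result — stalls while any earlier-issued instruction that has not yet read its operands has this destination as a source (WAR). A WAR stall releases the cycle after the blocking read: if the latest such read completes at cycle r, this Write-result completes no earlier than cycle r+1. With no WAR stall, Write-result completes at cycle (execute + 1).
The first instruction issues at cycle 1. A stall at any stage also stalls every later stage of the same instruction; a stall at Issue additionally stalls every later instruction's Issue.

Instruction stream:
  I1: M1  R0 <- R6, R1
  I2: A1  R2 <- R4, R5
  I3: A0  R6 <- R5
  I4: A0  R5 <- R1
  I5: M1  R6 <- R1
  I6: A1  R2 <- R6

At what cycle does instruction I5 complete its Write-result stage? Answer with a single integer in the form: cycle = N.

[1] I1 issues→M1
[2] I1 reads; I2 issues→A1
[3] I2 reads; I3 issues→A0
[4] I3 reads
[5] I2 exec-done; I3 exec-done
[6] I2 writes R2; I3 writes R6
[7] I1 exec-done; I4 issues→A0
[8] I1 writes R0; I4 reads
[9] I4 exec-done; I5 issues→M1
[10] I4 writes R5; I5 reads; I6 issues→A1
[15] I5 exec-done
[16] I5 writes R6
[17] I6 reads
[19] I6 exec-done
[20] I6 writes R2

cycle = 16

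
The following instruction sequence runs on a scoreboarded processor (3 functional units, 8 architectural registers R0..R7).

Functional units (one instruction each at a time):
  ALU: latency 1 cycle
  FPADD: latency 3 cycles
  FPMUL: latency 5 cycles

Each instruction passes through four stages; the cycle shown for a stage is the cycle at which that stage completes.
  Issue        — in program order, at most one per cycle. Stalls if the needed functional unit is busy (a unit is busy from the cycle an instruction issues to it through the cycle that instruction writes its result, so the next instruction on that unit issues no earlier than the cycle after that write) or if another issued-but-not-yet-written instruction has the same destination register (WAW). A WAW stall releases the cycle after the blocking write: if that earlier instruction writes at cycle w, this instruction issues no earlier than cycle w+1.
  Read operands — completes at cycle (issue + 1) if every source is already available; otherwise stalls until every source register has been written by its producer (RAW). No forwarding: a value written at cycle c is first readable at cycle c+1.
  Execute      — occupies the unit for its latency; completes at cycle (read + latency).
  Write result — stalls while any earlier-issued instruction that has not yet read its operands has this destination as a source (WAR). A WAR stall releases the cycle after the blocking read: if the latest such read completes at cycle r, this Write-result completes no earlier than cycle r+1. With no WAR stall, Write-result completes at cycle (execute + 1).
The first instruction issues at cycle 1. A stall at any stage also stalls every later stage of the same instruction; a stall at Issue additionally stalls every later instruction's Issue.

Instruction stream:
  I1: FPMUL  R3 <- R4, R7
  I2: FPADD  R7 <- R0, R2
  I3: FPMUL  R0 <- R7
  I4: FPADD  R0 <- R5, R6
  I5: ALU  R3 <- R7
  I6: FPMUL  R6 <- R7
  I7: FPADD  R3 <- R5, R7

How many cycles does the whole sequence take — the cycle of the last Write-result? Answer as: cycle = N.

cycle = 28

[1] I1 issues→FPMUL
[2] I1 reads, I2 issues→FPADD
[3] I2 reads
[6] I2 exec-done
[7] I1 exec-done, I2 writes R7
[8] I1 writes R3
[9] I3 issues→FPMUL
[10] I3 reads
[15] I3 exec-done
[16] I3 writes R0
[17] I4 issues→FPADD
[18] I4 reads, I5 issues→ALU
[19] I5 reads, I6 issues→FPMUL
[20] I5 exec-done, I6 reads
[21] I4 exec-done, I5 writes R3
[22] I4 writes R0
[23] I7 issues→FPADD
[24] I7 reads
[25] I6 exec-done
[26] I6 writes R6
[27] I7 exec-done
[28] I7 writes R3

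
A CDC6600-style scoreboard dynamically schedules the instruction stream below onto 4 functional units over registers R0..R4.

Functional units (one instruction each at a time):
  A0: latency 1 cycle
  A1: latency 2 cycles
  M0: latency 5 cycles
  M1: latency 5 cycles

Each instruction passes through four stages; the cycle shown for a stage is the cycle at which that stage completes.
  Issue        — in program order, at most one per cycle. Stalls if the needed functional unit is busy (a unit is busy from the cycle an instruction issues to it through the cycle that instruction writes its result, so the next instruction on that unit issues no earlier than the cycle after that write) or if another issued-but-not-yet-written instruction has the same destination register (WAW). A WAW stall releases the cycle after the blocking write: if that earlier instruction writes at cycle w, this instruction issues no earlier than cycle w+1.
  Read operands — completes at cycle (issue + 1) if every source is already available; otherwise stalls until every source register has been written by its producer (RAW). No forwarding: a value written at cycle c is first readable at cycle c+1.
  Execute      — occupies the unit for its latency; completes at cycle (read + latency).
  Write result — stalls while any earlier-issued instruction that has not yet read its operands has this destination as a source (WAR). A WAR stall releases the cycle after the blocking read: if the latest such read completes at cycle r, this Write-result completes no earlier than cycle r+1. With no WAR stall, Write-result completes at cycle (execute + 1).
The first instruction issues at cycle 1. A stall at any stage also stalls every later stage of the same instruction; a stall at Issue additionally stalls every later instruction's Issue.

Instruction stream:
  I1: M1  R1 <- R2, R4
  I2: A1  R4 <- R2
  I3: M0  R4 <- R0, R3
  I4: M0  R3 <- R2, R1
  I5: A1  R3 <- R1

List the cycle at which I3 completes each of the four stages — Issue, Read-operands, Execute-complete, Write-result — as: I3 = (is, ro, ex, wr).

I1: IS=1 RO=2 EX=7 WR=8
I2: IS=2 RO=3 EX=5 WR=6
I3: IS=7 RO=8 EX=13 WR=14  [WAW R4: wait I2 write@6]
I4: IS=15 RO=16 EX=21 WR=22  [struct: M0 busy until I3 writes@14]
I5: IS=23 RO=24 EX=26 WR=27  [WAW R3: wait I4 write@22]

I3 = (7, 8, 13, 14)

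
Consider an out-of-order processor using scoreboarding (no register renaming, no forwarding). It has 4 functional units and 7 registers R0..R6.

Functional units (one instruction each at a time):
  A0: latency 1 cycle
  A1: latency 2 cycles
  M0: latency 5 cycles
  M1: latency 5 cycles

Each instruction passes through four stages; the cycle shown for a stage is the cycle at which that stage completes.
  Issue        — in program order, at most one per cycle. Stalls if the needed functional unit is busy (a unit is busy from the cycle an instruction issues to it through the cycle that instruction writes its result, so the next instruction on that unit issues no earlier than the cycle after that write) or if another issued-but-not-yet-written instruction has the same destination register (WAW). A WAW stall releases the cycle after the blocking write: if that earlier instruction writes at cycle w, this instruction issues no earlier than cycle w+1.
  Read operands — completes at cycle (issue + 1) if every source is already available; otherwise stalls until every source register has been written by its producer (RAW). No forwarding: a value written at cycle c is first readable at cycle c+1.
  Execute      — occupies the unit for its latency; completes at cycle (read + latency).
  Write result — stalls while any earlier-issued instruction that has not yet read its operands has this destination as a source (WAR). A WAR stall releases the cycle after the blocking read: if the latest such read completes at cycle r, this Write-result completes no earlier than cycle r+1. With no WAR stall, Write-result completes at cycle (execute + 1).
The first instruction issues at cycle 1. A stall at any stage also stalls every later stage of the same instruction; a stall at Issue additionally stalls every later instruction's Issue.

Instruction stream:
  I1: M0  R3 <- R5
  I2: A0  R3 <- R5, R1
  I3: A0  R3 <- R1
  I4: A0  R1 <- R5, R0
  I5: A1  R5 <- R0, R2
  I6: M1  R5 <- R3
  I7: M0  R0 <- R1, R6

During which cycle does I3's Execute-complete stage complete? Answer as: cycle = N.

cycle = 15

c1: issue I1 (M0)
c2: I1 read-ops
c7: I1 finished on M0
c8: I1→R3
c9: issue I2 (A0)
c10: I2 read-ops
c11: I2 finished on A0
c12: I2→R3
c13: issue I3 (A0)
c14: I3 read-ops
c15: I3 finished on A0
c16: I3→R3
c17: issue I4 (A0)
c18: I4 read-ops, issue I5 (A1)
c19: I4 finished on A0, I5 read-ops
c20: I4→R1
c21: I5 finished on A1
c22: I5→R5
c23: issue I6 (M1)
c24: I6 read-ops, issue I7 (M0)
c25: I7 read-ops
c29: I6 finished on M1
c30: I6→R5, I7 finished on M0
c31: I7→R0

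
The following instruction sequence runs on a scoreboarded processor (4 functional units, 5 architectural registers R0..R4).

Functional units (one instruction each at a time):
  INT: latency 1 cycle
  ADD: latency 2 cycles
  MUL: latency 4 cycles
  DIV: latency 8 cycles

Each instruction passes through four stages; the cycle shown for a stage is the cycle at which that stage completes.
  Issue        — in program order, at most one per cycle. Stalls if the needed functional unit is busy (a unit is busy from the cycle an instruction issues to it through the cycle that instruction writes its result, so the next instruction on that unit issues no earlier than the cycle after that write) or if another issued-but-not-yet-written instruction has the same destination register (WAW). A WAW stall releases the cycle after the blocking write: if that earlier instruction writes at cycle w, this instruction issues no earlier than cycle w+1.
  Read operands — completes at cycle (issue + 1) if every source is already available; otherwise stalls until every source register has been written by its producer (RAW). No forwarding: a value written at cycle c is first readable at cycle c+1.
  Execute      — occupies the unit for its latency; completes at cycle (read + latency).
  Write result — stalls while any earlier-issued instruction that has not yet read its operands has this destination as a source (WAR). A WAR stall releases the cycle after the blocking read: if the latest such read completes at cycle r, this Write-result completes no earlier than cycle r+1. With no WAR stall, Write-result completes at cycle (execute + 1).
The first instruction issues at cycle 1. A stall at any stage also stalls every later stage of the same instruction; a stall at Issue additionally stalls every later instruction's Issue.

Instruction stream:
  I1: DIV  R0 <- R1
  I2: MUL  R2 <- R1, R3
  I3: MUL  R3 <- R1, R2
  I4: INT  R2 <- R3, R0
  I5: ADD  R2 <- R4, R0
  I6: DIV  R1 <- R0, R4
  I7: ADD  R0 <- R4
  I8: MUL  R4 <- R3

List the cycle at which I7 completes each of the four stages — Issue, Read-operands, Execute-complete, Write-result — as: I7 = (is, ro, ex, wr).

I1: IS=1 RO=2 EX=10 WR=11
I2: IS=2 RO=3 EX=7 WR=8
I3: IS=9 RO=10 EX=14 WR=15  [struct: MUL busy until I2 writes@8]
I4: IS=10 RO=16 EX=17 WR=18  [RAW R3: wait I3 write@15]
I5: IS=19 RO=20 EX=22 WR=23  [WAW R2: wait I4 write@18]
I6: IS=20 RO=21 EX=29 WR=30
I7: IS=24 RO=25 EX=27 WR=28  [struct: ADD busy until I5 writes@23]
I8: IS=25 RO=26 EX=30 WR=31

I7 = (24, 25, 27, 28)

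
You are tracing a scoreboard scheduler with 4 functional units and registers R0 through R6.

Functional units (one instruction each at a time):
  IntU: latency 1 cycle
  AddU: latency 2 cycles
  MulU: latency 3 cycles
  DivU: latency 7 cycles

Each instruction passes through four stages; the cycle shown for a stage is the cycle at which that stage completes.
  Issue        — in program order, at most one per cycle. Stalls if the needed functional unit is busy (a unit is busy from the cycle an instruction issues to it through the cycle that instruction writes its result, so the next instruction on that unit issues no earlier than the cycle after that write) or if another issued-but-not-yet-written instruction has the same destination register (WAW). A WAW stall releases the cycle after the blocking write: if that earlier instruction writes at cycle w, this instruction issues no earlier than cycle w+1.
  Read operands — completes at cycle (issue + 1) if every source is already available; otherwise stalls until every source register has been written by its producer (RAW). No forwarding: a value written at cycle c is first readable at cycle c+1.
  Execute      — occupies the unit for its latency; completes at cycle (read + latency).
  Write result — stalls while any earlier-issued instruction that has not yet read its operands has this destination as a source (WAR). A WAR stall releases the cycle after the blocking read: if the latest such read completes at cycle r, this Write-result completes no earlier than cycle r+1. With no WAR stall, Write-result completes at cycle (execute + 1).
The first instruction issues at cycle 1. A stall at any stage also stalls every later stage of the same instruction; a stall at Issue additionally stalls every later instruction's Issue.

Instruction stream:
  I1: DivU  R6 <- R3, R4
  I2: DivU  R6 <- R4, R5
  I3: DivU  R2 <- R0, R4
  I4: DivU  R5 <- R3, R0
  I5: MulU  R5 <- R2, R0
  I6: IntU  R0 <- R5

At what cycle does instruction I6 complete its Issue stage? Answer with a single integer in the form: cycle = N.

  I1 | 1 | 2 | 9 | 10
  I2 | 11 | 12 | 19 | 20   struct: DivU busy until I1 writes@10
  I3 | 21 | 22 | 29 | 30   struct: DivU busy until I2 writes@20
  I4 | 31 | 32 | 39 | 40   struct: DivU busy until I3 writes@30
  I5 | 41 | 42 | 45 | 46   WAW R5: wait I4 write@40
  I6 | 42 | 47 | 48 | 49   RAW R5: wait I5 write@46

cycle = 42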